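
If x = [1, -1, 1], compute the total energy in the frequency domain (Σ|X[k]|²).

Parseval: Σ|x[n]|² = (1/N)Σ|X[k]|², so Σ|X[k]|² = N·Σ|x[n]|² = 3·3.0000

Σ|X[k]|² = N·Σ|x[n]|² = 3·3.0000 = 9.0000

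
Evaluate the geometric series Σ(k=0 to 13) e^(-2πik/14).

Sum of all nth roots of unity equals 0 for n > 1 (geometric series with r ≠ 1).

0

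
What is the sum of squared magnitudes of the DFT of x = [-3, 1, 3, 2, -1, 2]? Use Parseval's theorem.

Parseval: Σ|x[n]|² = (1/N)Σ|X[k]|², so Σ|X[k]|² = N·Σ|x[n]|² = 6·28.0000

Σ|X[k]|² = N·Σ|x[n]|² = 6·28.0000 = 168.0000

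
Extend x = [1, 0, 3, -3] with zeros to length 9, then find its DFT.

Original 4-point DFT: [1, -2-3i, 7, -2+3i]
Zero-padded 9-point DFT provides frequency interpolation.

DFT_9([x, 0, ...]) = [1, 3.0209-0.3563i, -0.3191-3.6241i, -3.5000+2.5981i, 4.7981+4.5264i, 4.7981-4.5264i, -3.5000-2.5981i, -0.3191+3.6241i, 3.0209+0.3563i]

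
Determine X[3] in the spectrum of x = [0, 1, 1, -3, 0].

X[3] = Σ(n=0 to 4) x[n] · ω_5^(3n) where ω_5 = e^(-2πi/5)
= (0)·ω_5^0 + (1)·ω_5^3 + (1)·ω_5^6 + (-3)·ω_5^9 + (0)·ω_5^12

X[3] = -1.4271-3.2164i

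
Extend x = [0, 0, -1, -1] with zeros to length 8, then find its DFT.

Original 4-point DFT: [-2, 1-1i, 0, 1+1i]
Zero-padded 8-point DFT provides frequency interpolation.

DFT_8([x, 0, ...]) = [-2, 0.7071+1.7071i, 1-1i, -0.7071-0.2929i, 0, -0.7071+0.2929i, 1+1i, 0.7071-1.7071i]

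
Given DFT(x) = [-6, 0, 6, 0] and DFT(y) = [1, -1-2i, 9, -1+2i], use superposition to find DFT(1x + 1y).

By linearity: DFT(1x + 1y) = 1·DFT(x) + 1·DFT(y)
= 1·[-6, 0, 6, 0] + 1·[1, -1-2i, 9, -1+2i]

Computing element-wise:
Z[0] = 1·(-6) + 1·(1) = -5
Z[1] = 1·(0) + 1·(-1-2i) = -1-2i
Z[2] = 1·(6) + 1·(9) = 15
Z[3] = 1·(0) + 1·(-1+2i) = -1+2i

DFT(1x + 1y) = 1·X + 1·Y = [-5, -1-2i, 15, -1+2i]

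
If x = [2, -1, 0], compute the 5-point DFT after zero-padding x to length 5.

Original 3-point DFT: [1, 2.5000+0.8660i, 2.5000-0.8660i]
Zero-padded 5-point DFT provides frequency interpolation.

DFT_5([x, 0, ...]) = [1, 1.6910+0.9511i, 2.8090+0.5878i, 2.8090-0.5878i, 1.6910-0.9511i]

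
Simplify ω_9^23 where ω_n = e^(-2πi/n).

Since ω_9^9 = 1, powers reduce modulo 9.
23 mod 9 = 5
So ω_9^23 = ω_9^5 = e^(-2πi·5/9)

ω_9^23 = ω_9^5 = -0.9397+0.3420i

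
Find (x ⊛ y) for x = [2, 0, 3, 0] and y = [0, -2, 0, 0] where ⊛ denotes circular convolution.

(x ⊛ y)[n] = Σ(m=0 to 3) x[m] · y[(n-m) mod 4]

Computing each output sample:
(x ⊛ y)[0] = 0
(x ⊛ y)[1] = -4
(x ⊛ y)[2] = 0
(x ⊛ y)[3] = -6

x ⊛ y = [0, -4, 0, -6]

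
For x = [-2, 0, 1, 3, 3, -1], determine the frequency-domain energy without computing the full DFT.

Parseval: Σ|x[n]|² = (1/N)Σ|X[k]|², so Σ|X[k]|² = N·Σ|x[n]|² = 6·24.0000

Σ|X[k]|² = N·Σ|x[n]|² = 6·24.0000 = 144.0000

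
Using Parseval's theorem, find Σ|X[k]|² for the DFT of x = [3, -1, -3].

Parseval: Σ|x[n]|² = (1/N)Σ|X[k]|², so Σ|X[k]|² = N·Σ|x[n]|² = 3·19.0000

Σ|X[k]|² = N·Σ|x[n]|² = 3·19.0000 = 57.0000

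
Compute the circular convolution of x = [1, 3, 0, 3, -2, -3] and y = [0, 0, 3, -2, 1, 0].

(x ⊛ y)[n] = Σ(m=0 to 5) x[m] · y[(n-m) mod 6]

Computing each output sample:
(x ⊛ y)[0] = -12
(x ⊛ y)[1] = -2
(x ⊛ y)[2] = 7
(x ⊛ y)[3] = 4
(x ⊛ y)[4] = -5
(x ⊛ y)[5] = 12

x ⊛ y = [-12, -2, 7, 4, -5, 12]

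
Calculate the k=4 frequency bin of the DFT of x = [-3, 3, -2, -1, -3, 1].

X[4] = Σ(n=0 to 5) x[n] · ω_6^(4n) where ω_6 = e^(-2πi/6)
= (-3)·ω_6^0 + (3)·ω_6^4 + (-2)·ω_6^8 + (-1)·ω_6^12 + (-3)·ω_6^16 + (1)·ω_6^20

X[4] = -3.5000+0.8660i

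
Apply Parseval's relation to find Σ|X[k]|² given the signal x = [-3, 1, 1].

Parseval: Σ|x[n]|² = (1/N)Σ|X[k]|², so Σ|X[k]|² = N·Σ|x[n]|² = 3·11.0000

Σ|X[k]|² = N·Σ|x[n]|² = 3·11.0000 = 33.0000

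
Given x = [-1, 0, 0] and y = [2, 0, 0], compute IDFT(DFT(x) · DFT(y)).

(x ⊛ y)[n] = Σ(m=0 to 2) x[m] · y[(n-m) mod 3]

Computing each output sample:
(x ⊛ y)[0] = -2
(x ⊛ y)[1] = 0
(x ⊛ y)[2] = 0

x ⊛ y = [-2, 0, 0]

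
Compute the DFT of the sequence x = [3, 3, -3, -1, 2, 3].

X[k] = Σ(n=0 to 5) x[n] · ω_6^(nk)
where ω_6 = e^(-2πi/6)

Computing each X[k]:
X[0] = 7
X[1] = 7.5000+4.3301i
X[2] = -0.5000-4.3301i
X[3] = -3
X[4] = -0.5000+4.3301i
X[5] = 7.5000-4.3301i

X = [7, 7.5000+4.3301i, -0.5000-4.3301i, -3, -0.5000+4.3301i, 7.5000-4.3301i]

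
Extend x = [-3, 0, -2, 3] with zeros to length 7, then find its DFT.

Original 4-point DFT: [-2, -1+3i, -8, -1-3i]
Zero-padded 7-point DFT provides frequency interpolation.

DFT_7([x, 0, ...]) = [-2, -5.2579+0.6482i, 0.6724+1.4777i, -4.9145-4.4884i, -4.9145+4.4884i, 0.6724-1.4777i, -5.2579-0.6482i]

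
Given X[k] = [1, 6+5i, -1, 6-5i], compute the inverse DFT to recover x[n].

x[n] = (1/4) Σ(k=0 to 3) X[k] · e^(2πikn/4)

Computing each x[n]:
x[0] = 3
x[1] = -2
x[2] = -3
x[3] = 3

x = [3, -2, -3, 3]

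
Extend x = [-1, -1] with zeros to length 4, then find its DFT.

Original 2-point DFT: [-2, 0]
Zero-padded 4-point DFT provides frequency interpolation.

DFT_4([x, 0, ...]) = [-2, -1+1i, 0, -1-1i]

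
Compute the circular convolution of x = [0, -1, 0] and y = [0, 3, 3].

(x ⊛ y)[n] = Σ(m=0 to 2) x[m] · y[(n-m) mod 3]

Computing each output sample:
(x ⊛ y)[0] = -3
(x ⊛ y)[1] = 0
(x ⊛ y)[2] = -3

x ⊛ y = [-3, 0, -3]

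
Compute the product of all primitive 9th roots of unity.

The primitive 9th roots of unity are ω_9^k for k coprime to 9: k ∈ {1, 2, 4, 5, 7, 8}
Their product equals the constant term of the cyclotomic polynomial Φ_9(x) up to sign.
For n ≥ 3, the product of all primitive nth roots of unity is 1. (For n=1 it is 1; for n=2 it is -1.)

1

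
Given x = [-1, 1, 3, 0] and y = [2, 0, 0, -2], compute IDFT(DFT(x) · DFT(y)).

(x ⊛ y)[n] = Σ(m=0 to 3) x[m] · y[(n-m) mod 4]

Computing each output sample:
(x ⊛ y)[0] = -4
(x ⊛ y)[1] = -4
(x ⊛ y)[2] = 6
(x ⊛ y)[3] = 2

x ⊛ y = [-4, -4, 6, 2]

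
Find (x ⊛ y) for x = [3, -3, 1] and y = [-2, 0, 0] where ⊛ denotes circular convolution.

(x ⊛ y)[n] = Σ(m=0 to 2) x[m] · y[(n-m) mod 3]

Computing each output sample:
(x ⊛ y)[0] = -6
(x ⊛ y)[1] = 6
(x ⊛ y)[2] = -2

x ⊛ y = [-6, 6, -2]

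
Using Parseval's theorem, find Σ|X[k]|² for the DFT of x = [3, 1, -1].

Parseval: Σ|x[n]|² = (1/N)Σ|X[k]|², so Σ|X[k]|² = N·Σ|x[n]|² = 3·11.0000

Σ|X[k]|² = N·Σ|x[n]|² = 3·11.0000 = 33.0000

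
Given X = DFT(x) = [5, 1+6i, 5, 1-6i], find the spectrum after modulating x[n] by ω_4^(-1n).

Modulation property: DFT(ω_4^(-1n)·x[n]) = X[(k-1) mod 4], so circularly shift X by 1 positions.

X[k-1] = [1-6i, 5, 1+6i, 5]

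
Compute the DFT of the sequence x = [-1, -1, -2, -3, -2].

X[k] = Σ(n=0 to 4) x[n] · ω_5^(nk)
where ω_5 = e^(-2πi/5)

Computing each X[k]:
X[0] = -9
X[1] = 2.1180-1.5388i
X[2] = -0.1180+0.3633i
X[3] = -0.1180-0.3633i
X[4] = 2.1180+1.5388i

X = [-9, 2.1180-1.5388i, -0.1180+0.3633i, -0.1180-0.3633i, 2.1180+1.5388i]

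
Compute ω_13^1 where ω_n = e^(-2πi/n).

ω_13^1 = e^(-2πi·1/13)
= cos(-2π·1/13) + i·sin(-2π·1/13)
= cos(-2π/13) + i·sin(-2π/13)

ω_13^1 = cos(-2π/13) + i·sin(-2π/13) = 0.8855-0.4647i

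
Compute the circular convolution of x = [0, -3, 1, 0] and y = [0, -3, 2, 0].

(x ⊛ y)[n] = Σ(m=0 to 3) x[m] · y[(n-m) mod 4]

Computing each output sample:
(x ⊛ y)[0] = 2
(x ⊛ y)[1] = 0
(x ⊛ y)[2] = 9
(x ⊛ y)[3] = -9

x ⊛ y = [2, 0, 9, -9]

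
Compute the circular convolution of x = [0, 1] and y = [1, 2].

(x ⊛ y)[n] = Σ(m=0 to 1) x[m] · y[(n-m) mod 2]

Computing each output sample:
(x ⊛ y)[0] = 2
(x ⊛ y)[1] = 1

x ⊛ y = [2, 1]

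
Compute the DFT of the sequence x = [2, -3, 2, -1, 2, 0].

X[k] = Σ(n=0 to 5) x[n] · ω_6^(nk)
where ω_6 = e^(-2πi/6)

Computing each X[k]:
X[0] = 2
X[1] = -0.5000+2.5981i
X[2] = 0.5000+2.5981i
X[3] = 10
X[4] = 0.5000-2.5981i
X[5] = -0.5000-2.5981i

X = [2, -0.5000+2.5981i, 0.5000+2.5981i, 10, 0.5000-2.5981i, -0.5000-2.5981i]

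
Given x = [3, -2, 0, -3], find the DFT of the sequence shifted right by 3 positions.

Time shift by 3: X_shifted[k] = ω_4^(3k) · X[k]
Shifted x = [-2, 0, -3, 3]

DFT(x[n-3]) = [-2, 1+3i, -8, 1-3i]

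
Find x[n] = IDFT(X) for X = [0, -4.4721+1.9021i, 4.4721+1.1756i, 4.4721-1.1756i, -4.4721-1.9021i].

x[n] = (1/5) Σ(k=0 to 4) X[k] · e^(2πikn/5)

Computing each x[n]:
x[0] = 0
x[1] = -3
x[2] = 2
x[3] = 2
x[4] = -1

x = [0, -3, 2, 2, -1]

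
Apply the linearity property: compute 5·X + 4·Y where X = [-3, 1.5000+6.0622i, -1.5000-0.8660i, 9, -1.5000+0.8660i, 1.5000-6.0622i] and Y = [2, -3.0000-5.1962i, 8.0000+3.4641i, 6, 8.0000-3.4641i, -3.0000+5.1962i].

By linearity: DFT(5x + 4y) = 5·DFT(x) + 4·DFT(y)
= 5·[-3, 1.5000+6.0622i, -1.5000-0.8660i, 9, -1.5000+0.8660i, 1.5000-6.0622i] + 4·[2, -3.0000-5.1962i, 8.0000+3.4641i, 6, 8.0000-3.4641i, -3.0000+5.1962i]

Computing element-wise:
Z[0] = 5·(-3) + 4·(2) = -7
Z[1] = 5·(1.5000+6.0622i) + 4·(-3.0000-5.1962i) = -4.5000+9.5262i
Z[2] = 5·(-1.5000-0.8660i) + 4·(8.0000+3.4641i) = 24.5000+9.5264i
Z[3] = 5·(9) + 4·(6) = 69
Z[4] = 5·(-1.5000+0.8660i) + 4·(8.0000-3.4641i) = 24.5000-9.5264i
Z[5] = 5·(1.5000-6.0622i) + 4·(-3.0000+5.1962i) = -4.5000-9.5262i

DFT(5x + 4y) = 5·X + 4·Y = [-7, -4.5000+9.5262i, 24.5000+9.5264i, 69, 24.5000-9.5264i, -4.5000-9.5262i]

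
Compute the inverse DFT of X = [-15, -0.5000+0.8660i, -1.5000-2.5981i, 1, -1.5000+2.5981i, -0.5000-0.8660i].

x[n] = (1/6) Σ(k=0 to 5) X[k] · e^(2πikn/6)

Computing each x[n]:
x[0] = -3
x[1] = -2
x[2] = -3
x[3] = -3
x[4] = -1
x[5] = -3

x = [-3, -2, -3, -3, -1, -3]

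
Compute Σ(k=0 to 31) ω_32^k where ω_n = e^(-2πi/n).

Sum of all nth roots of unity equals 0 for n > 1 (geometric series with r ≠ 1).

0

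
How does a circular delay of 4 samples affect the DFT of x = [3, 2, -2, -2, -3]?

Time shift by 4: X_shifted[k] = ω_5^(4k) · X[k]
Shifted x = [2, -2, -2, -3, 3]

DFT(x[n-4]) = [-2, 6.3541+4.1675i, -0.3541+3.8900i, -0.3541-3.8900i, 6.3541-4.1675i]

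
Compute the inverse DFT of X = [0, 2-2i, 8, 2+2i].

x[n] = (1/4) Σ(k=0 to 3) X[k] · e^(2πikn/4)

Computing each x[n]:
x[0] = 3
x[1] = -1
x[2] = 1
x[3] = -3

x = [3, -1, 1, -3]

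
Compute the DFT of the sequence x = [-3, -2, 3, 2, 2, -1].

X[k] = Σ(n=0 to 5) x[n] · ω_6^(nk)
where ω_6 = e^(-2πi/6)

Computing each X[k]:
X[0] = 1
X[1] = -9
X[2] = -2.0000+1.7321i
X[3] = 3
X[4] = -2.0000-1.7321i
X[5] = -9

X = [1, -9, -2.0000+1.7321i, 3, -2.0000-1.7321i, -9]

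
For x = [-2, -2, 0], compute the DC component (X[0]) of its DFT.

X[0] = Σ(n=0 to 2) x[n] · ω_3^0 = Σ x[n]
= (-2) + (-2) + (0)

X[0] = -4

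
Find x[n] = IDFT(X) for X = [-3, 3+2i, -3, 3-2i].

x[n] = (1/4) Σ(k=0 to 3) X[k] · e^(2πikn/4)

Computing each x[n]:
x[0] = 0
x[1] = -1
x[2] = -3
x[3] = 1

x = [0, -1, -3, 1]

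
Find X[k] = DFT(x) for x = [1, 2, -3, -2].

X[k] = Σ(n=0 to 3) x[n] · ω_4^(nk)
where ω_4 = e^(-2πi/4)

Computing each X[k]:
X[0] = -2
X[1] = 4-4i
X[2] = -2
X[3] = 4+4i

X = [-2, 4-4i, -2, 4+4i]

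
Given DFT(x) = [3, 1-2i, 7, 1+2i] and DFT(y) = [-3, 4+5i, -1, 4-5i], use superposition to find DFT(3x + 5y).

By linearity: DFT(3x + 5y) = 3·DFT(x) + 5·DFT(y)
= 3·[3, 1-2i, 7, 1+2i] + 5·[-3, 4+5i, -1, 4-5i]

Computing element-wise:
Z[0] = 3·(3) + 5·(-3) = -6
Z[1] = 3·(1-2i) + 5·(4+5i) = 23+19i
Z[2] = 3·(7) + 5·(-1) = 16
Z[3] = 3·(1+2i) + 5·(4-5i) = 23-19i

DFT(3x + 5y) = 3·X + 5·Y = [-6, 23+19i, 16, 23-19i]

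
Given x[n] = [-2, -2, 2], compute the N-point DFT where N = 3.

X[k] = Σ(n=0 to 2) x[n] · ω_3^(nk)
where ω_3 = e^(-2πi/3)

Computing each X[k]:
X[0] = -2
X[1] = -2.0000+3.4641i
X[2] = -2.0000-3.4641i

X = [-2, -2.0000+3.4641i, -2.0000-3.4641i]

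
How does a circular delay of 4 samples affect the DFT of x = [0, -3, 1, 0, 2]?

Time shift by 4: X_shifted[k] = ω_5^(4k) · X[k]
Shifted x = [-3, 1, 0, 2, 0]

DFT(x[n-4]) = [0, -4.3090+0.2245i, -3.1910-2.4899i, -3.1910+2.4899i, -4.3090-0.2245i]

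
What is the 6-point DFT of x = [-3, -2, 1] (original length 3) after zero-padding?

Original 3-point DFT: [-4, -2.5000+2.5981i, -2.5000-2.5981i]
Zero-padded 6-point DFT provides frequency interpolation.

DFT_6([x, 0, ...]) = [-4, -4.5000+0.8660i, -2.5000+2.5981i, 0, -2.5000-2.5981i, -4.5000-0.8660i]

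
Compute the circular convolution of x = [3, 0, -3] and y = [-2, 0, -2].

(x ⊛ y)[n] = Σ(m=0 to 2) x[m] · y[(n-m) mod 3]

Computing each output sample:
(x ⊛ y)[0] = -6
(x ⊛ y)[1] = 6
(x ⊛ y)[2] = 0

x ⊛ y = [-6, 6, 0]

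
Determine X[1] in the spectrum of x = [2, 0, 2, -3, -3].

X[1] = Σ(n=0 to 4) x[n] · ω_5^(1n) where ω_5 = e^(-2πi/5)
= (2)·ω_5^0 + (0)·ω_5^1 + (2)·ω_5^2 + (-3)·ω_5^3 + (-3)·ω_5^4

X[1] = 1.8820-5.7921i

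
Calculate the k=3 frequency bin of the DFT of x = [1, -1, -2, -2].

X[3] = Σ(n=0 to 3) x[n] · ω_4^(3n) where ω_4 = e^(-2πi/4)
= (1)·ω_4^0 + (-1)·ω_4^3 + (-2)·ω_4^6 + (-2)·ω_4^9

X[3] = 3+1i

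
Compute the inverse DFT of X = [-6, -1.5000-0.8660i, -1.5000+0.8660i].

x[n] = (1/3) Σ(k=0 to 2) X[k] · e^(2πikn/3)

Computing each x[n]:
x[0] = -3
x[1] = -1
x[2] = -2

x = [-3, -1, -2]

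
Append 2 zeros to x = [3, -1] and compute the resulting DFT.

Original 2-point DFT: [2, 4]
Zero-padded 4-point DFT provides frequency interpolation.

DFT_4([x, 0, ...]) = [2, 3+1i, 4, 3-1i]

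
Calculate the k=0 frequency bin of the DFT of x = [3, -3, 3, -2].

X[0] = Σ(n=0 to 3) x[n] · ω_4^0 = Σ x[n]
= (3) + (-3) + (3) + (-2)

X[0] = 1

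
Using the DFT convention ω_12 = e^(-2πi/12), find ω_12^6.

ω_12^6 = e^(-2πi·6/12)
= cos(-2π·6/12) + i·sin(-2π·6/12)
= cos(-12π/12) + i·sin(-12π/12)

ω_12^6 = cos(-12π/12) + i·sin(-12π/12) = -1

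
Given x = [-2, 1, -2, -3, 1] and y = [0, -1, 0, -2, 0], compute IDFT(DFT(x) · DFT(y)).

(x ⊛ y)[n] = Σ(m=0 to 4) x[m] · y[(n-m) mod 5]

Computing each output sample:
(x ⊛ y)[0] = 3
(x ⊛ y)[1] = 8
(x ⊛ y)[2] = -3
(x ⊛ y)[3] = 6
(x ⊛ y)[4] = 1

x ⊛ y = [3, 8, -3, 6, 1]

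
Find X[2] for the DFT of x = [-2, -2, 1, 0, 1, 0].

X[2] = Σ(n=0 to 5) x[n] · ω_6^(2n) where ω_6 = e^(-2πi/6)
= (-2)·ω_6^0 + (-2)·ω_6^2 + (1)·ω_6^4 + (0)·ω_6^6 + (1)·ω_6^8 + (0)·ω_6^10

X[2] = -2.0000+1.7321i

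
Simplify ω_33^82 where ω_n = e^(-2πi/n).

Since ω_33^33 = 1, powers reduce modulo 33.
82 mod 33 = 16
So ω_33^82 = ω_33^16 = e^(-2πi·16/33)

ω_33^82 = ω_33^16 = -0.9955-0.0951i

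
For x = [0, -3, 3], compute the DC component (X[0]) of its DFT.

X[0] = Σ(n=0 to 2) x[n] · ω_3^0 = Σ x[n]
= (0) + (-3) + (3)

X[0] = 0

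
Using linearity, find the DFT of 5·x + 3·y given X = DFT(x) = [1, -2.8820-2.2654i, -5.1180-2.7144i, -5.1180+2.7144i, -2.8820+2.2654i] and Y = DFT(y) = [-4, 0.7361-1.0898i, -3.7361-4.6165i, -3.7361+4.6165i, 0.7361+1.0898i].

By linearity: DFT(5x + 3y) = 5·DFT(x) + 3·DFT(y)
= 5·[1, -2.8820-2.2654i, -5.1180-2.7144i, -5.1180+2.7144i, -2.8820+2.2654i] + 3·[-4, 0.7361-1.0898i, -3.7361-4.6165i, -3.7361+4.6165i, 0.7361+1.0898i]

Computing element-wise:
Z[0] = 5·(1) + 3·(-4) = -7
Z[1] = 5·(-2.8820-2.2654i) + 3·(0.7361-1.0898i) = -12.2017-14.5964i
Z[2] = 5·(-5.1180-2.7144i) + 3·(-3.7361-4.6165i) = -36.7983-27.4215i
Z[3] = 5·(-5.1180+2.7144i) + 3·(-3.7361+4.6165i) = -36.7983+27.4215i
Z[4] = 5·(-2.8820+2.2654i) + 3·(0.7361+1.0898i) = -12.2017+14.5964i

DFT(5x + 3y) = 5·X + 3·Y = [-7, -12.2017-14.5964i, -36.7983-27.4215i, -36.7983+27.4215i, -12.2017+14.5964i]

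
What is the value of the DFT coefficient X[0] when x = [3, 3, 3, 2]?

X[0] = Σ(n=0 to 3) x[n] · ω_4^0 = Σ x[n]
= (3) + (3) + (3) + (2)

X[0] = 11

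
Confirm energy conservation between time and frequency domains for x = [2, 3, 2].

Time domain:
Σ|x[n]|² = |2|² + |3|² + |2|² = 17.0000

Frequency domain:
(1/3)Σ|X[k]|² = (1/3)(|7|² + |-0.5000-0.8660i|² + |-0.5000+0.8660i|²) = (1/3)·51.0000 = 17.0000

Both sides agree, confirming Parseval's theorem.

Σ|x[n]|² = (1/N)Σ|X[k]|² = 17.0000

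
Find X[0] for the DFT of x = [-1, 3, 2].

X[0] = Σ(n=0 to 2) x[n] · ω_3^0 = Σ x[n]
= (-1) + (3) + (2)

X[0] = 4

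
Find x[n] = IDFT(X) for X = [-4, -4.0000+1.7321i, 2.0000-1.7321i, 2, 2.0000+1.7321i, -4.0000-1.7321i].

x[n] = (1/6) Σ(k=0 to 5) X[k] · e^(2πikn/6)

Computing each x[n]:
x[0] = -1
x[1] = -2
x[2] = -1
x[3] = 1
x[4] = 1
x[5] = -2

x = [-1, -2, -1, 1, 1, -2]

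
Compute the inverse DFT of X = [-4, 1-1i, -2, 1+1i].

x[n] = (1/4) Σ(k=0 to 3) X[k] · e^(2πikn/4)

Computing each x[n]:
x[0] = -1
x[1] = 0
x[2] = -2
x[3] = -1

x = [-1, 0, -2, -1]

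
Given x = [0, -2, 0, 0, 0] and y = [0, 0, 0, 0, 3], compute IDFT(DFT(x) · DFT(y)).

(x ⊛ y)[n] = Σ(m=0 to 4) x[m] · y[(n-m) mod 5]

Computing each output sample:
(x ⊛ y)[0] = -6
(x ⊛ y)[1] = 0
(x ⊛ y)[2] = 0
(x ⊛ y)[3] = 0
(x ⊛ y)[4] = 0

x ⊛ y = [-6, 0, 0, 0, 0]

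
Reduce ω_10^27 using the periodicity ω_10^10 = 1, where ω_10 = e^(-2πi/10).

Since ω_10^10 = 1, powers reduce modulo 10.
27 mod 10 = 7
So ω_10^27 = ω_10^7 = e^(-2πi·7/10)

ω_10^27 = ω_10^7 = -0.3090+0.9511i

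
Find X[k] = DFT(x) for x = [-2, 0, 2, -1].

X[k] = Σ(n=0 to 3) x[n] · ω_4^(nk)
where ω_4 = e^(-2πi/4)

Computing each X[k]:
X[0] = -1
X[1] = -4-1i
X[2] = 1
X[3] = -4+1i

X = [-1, -4-1i, 1, -4+1i]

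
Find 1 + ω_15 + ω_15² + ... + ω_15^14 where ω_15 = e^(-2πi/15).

Sum of all nth roots of unity equals 0 for n > 1 (geometric series with r ≠ 1).

0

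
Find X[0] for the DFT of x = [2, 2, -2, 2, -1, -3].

X[0] = Σ(n=0 to 5) x[n] · ω_6^0 = Σ x[n]
= (2) + (2) + (-2) + (2) + (-1) + (-3)

X[0] = 0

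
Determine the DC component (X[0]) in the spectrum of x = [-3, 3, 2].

X[0] = Σ(n=0 to 2) x[n] · ω_3^0 = Σ x[n]
= (-3) + (3) + (2)

X[0] = 2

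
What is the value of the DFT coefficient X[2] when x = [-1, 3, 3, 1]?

X[2] = Σ(n=0 to 3) x[n] · ω_4^(2n) where ω_4 = e^(-2πi/4)
= (-1)·ω_4^0 + (3)·ω_4^2 + (3)·ω_4^4 + (1)·ω_4^6

X[2] = -2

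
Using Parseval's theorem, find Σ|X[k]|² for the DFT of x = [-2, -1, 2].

Parseval: Σ|x[n]|² = (1/N)Σ|X[k]|², so Σ|X[k]|² = N·Σ|x[n]|² = 3·9.0000

Σ|X[k]|² = N·Σ|x[n]|² = 3·9.0000 = 27.0000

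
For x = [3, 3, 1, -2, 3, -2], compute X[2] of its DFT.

X[2] = Σ(n=0 to 5) x[n] · ω_6^(2n) where ω_6 = e^(-2πi/6)
= (3)·ω_6^0 + (3)·ω_6^2 + (1)·ω_6^4 + (-2)·ω_6^6 + (3)·ω_6^8 + (-2)·ω_6^10

X[2] = -1.5000-6.0622i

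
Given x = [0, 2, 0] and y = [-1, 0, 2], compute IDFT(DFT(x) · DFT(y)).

(x ⊛ y)[n] = Σ(m=0 to 2) x[m] · y[(n-m) mod 3]

Computing each output sample:
(x ⊛ y)[0] = 4
(x ⊛ y)[1] = -2
(x ⊛ y)[2] = 0

x ⊛ y = [4, -2, 0]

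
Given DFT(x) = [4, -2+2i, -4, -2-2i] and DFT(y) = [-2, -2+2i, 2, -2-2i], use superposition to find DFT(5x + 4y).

By linearity: DFT(5x + 4y) = 5·DFT(x) + 4·DFT(y)
= 5·[4, -2+2i, -4, -2-2i] + 4·[-2, -2+2i, 2, -2-2i]

Computing element-wise:
Z[0] = 5·(4) + 4·(-2) = 12
Z[1] = 5·(-2+2i) + 4·(-2+2i) = -18+18i
Z[2] = 5·(-4) + 4·(2) = -12
Z[3] = 5·(-2-2i) + 4·(-2-2i) = -18-18i

DFT(5x + 4y) = 5·X + 4·Y = [12, -18+18i, -12, -18-18i]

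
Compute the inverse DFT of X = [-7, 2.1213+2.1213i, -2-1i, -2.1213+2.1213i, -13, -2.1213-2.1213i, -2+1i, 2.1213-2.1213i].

x[n] = (1/8) Σ(k=0 to 7) X[k] · e^(2πikn/8)

Computing each x[n]:
x[0] = -3
x[1] = 1
x[2] = -2
x[3] = -1
x[4] = -3
x[5] = 1
x[6] = -2
x[7] = 2

x = [-3, 1, -2, -1, -3, 1, -2, 2]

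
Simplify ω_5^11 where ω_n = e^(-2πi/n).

Since ω_5^5 = 1, powers reduce modulo 5.
11 mod 5 = 1
So ω_5^11 = ω_5^1 = e^(-2πi·1/5)

ω_5^11 = ω_5^1 = 0.3090-0.9511i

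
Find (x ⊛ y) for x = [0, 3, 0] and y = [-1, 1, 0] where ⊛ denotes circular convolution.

(x ⊛ y)[n] = Σ(m=0 to 2) x[m] · y[(n-m) mod 3]

Computing each output sample:
(x ⊛ y)[0] = 0
(x ⊛ y)[1] = -3
(x ⊛ y)[2] = 3

x ⊛ y = [0, -3, 3]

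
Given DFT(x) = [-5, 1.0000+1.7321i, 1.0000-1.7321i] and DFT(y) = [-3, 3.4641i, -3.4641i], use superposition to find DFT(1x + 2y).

By linearity: DFT(1x + 2y) = 1·DFT(x) + 2·DFT(y)
= 1·[-5, 1.0000+1.7321i, 1.0000-1.7321i] + 2·[-3, 3.4641i, -3.4641i]

Computing element-wise:
Z[0] = 1·(-5) + 2·(-3) = -11
Z[1] = 1·(1.0000+1.7321i) + 2·(3.4641i) = 1.0000+8.6603i
Z[2] = 1·(1.0000-1.7321i) + 2·(-3.4641i) = 1.0000-8.6603i

DFT(1x + 2y) = 1·X + 2·Y = [-11, 1.0000+8.6603i, 1.0000-8.6603i]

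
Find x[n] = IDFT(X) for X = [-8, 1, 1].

x[n] = (1/3) Σ(k=0 to 2) X[k] · e^(2πikn/3)

Computing each x[n]:
x[0] = -2
x[1] = -3
x[2] = -3

x = [-2, -3, -3]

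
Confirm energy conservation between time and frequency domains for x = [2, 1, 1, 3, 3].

Time domain:
Σ|x[n]|² = |2|² + |1|² + |1|² + |3|² + |3|² = 24.0000

Frequency domain:
(1/5)Σ|X[k]|² = (1/5)(|10|² + |3.0777i|² + |-0.7265i|² + |0.7265i|² + |-3.0777i|²) = (1/5)·120.0000 = 24.0000

Both sides agree, confirming Parseval's theorem.

Σ|x[n]|² = (1/N)Σ|X[k]|² = 24.0000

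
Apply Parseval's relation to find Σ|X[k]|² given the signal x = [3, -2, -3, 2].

Parseval: Σ|x[n]|² = (1/N)Σ|X[k]|², so Σ|X[k]|² = N·Σ|x[n]|² = 4·26.0000

Σ|X[k]|² = N·Σ|x[n]|² = 4·26.0000 = 104.0000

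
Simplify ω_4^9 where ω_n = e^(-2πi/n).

Since ω_4^4 = 1, powers reduce modulo 4.
9 mod 4 = 1
So ω_4^9 = ω_4^1 = e^(-2πi·1/4)

ω_4^9 = ω_4^1 = -1i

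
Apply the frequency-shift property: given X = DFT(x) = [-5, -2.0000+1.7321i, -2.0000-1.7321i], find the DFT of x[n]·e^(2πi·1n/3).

Modulation property: DFT(ω_3^(-1n)·x[n]) = X[(k-1) mod 3], so circularly shift X by 1 positions.

X[k-1] = [-2.0000-1.7321i, -5, -2.0000+1.7321i]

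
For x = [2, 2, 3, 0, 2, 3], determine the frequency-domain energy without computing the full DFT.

Parseval: Σ|x[n]|² = (1/N)Σ|X[k]|², so Σ|X[k]|² = N·Σ|x[n]|² = 6·30.0000

Σ|X[k]|² = N·Σ|x[n]|² = 6·30.0000 = 180.0000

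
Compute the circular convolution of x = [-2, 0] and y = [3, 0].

(x ⊛ y)[n] = Σ(m=0 to 1) x[m] · y[(n-m) mod 2]

Computing each output sample:
(x ⊛ y)[0] = -6
(x ⊛ y)[1] = 0

x ⊛ y = [-6, 0]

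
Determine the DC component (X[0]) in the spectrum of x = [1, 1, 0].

X[0] = Σ(n=0 to 2) x[n] · ω_3^0 = Σ x[n]
= (1) + (1) + (0)

X[0] = 2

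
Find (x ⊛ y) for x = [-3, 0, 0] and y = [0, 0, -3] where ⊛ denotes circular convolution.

(x ⊛ y)[n] = Σ(m=0 to 2) x[m] · y[(n-m) mod 3]

Computing each output sample:
(x ⊛ y)[0] = 0
(x ⊛ y)[1] = 0
(x ⊛ y)[2] = 9

x ⊛ y = [0, 0, 9]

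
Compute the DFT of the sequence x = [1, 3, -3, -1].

X[k] = Σ(n=0 to 3) x[n] · ω_4^(nk)
where ω_4 = e^(-2πi/4)

Computing each X[k]:
X[0] = 0
X[1] = 4-4i
X[2] = -4
X[3] = 4+4i

X = [0, 4-4i, -4, 4+4i]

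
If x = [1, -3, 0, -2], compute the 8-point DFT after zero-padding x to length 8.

Original 4-point DFT: [-4, 1+1i, 6, 1-1i]
Zero-padded 8-point DFT provides frequency interpolation.

DFT_8([x, 0, ...]) = [-4, 0.2929+3.5355i, 1+1i, 1.7071+3.5355i, 6, 1.7071-3.5355i, 1-1i, 0.2929-3.5355i]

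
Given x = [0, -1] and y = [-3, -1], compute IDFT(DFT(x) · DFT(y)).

(x ⊛ y)[n] = Σ(m=0 to 1) x[m] · y[(n-m) mod 2]

Computing each output sample:
(x ⊛ y)[0] = 1
(x ⊛ y)[1] = 3

x ⊛ y = [1, 3]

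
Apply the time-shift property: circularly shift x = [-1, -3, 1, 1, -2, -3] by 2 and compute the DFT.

Time shift by 2: X_shifted[k] = ω_6^(2k) · X[k]
Shifted x = [-2, -3, -1, -3, 1, 1]

DFT(x[n-2]) = [-7, 5.1962i, -4.0000+1.7321i, 3, -4.0000-1.7321i, -5.1962i]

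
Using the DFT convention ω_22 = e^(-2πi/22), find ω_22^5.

ω_22^5 = e^(-2πi·5/22)
= cos(-2π·5/22) + i·sin(-2π·5/22)
= cos(-10π/22) + i·sin(-10π/22)

ω_22^5 = cos(-10π/22) + i·sin(-10π/22) = 0.1423-0.9898i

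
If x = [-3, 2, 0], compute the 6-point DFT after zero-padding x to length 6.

Original 3-point DFT: [-1, -4.0000-1.7321i, -4.0000+1.7321i]
Zero-padded 6-point DFT provides frequency interpolation.

DFT_6([x, 0, ...]) = [-1, -2.0000-1.7321i, -4.0000-1.7321i, -5, -4.0000+1.7321i, -2.0000+1.7321i]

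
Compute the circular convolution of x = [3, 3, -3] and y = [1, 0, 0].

(x ⊛ y)[n] = Σ(m=0 to 2) x[m] · y[(n-m) mod 3]

Computing each output sample:
(x ⊛ y)[0] = 3
(x ⊛ y)[1] = 3
(x ⊛ y)[2] = -3

x ⊛ y = [3, 3, -3]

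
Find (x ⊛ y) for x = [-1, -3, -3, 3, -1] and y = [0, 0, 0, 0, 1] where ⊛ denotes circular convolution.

(x ⊛ y)[n] = Σ(m=0 to 4) x[m] · y[(n-m) mod 5]

Computing each output sample:
(x ⊛ y)[0] = -3
(x ⊛ y)[1] = -3
(x ⊛ y)[2] = 3
(x ⊛ y)[3] = -1
(x ⊛ y)[4] = -1

x ⊛ y = [-3, -3, 3, -1, -1]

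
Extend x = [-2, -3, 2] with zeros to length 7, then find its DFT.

Original 3-point DFT: [-3, -1.5000+4.3301i, -1.5000-4.3301i]
Zero-padded 7-point DFT provides frequency interpolation.

DFT_7([x, 0, ...]) = [-3, -4.3155+0.3956i, -3.1344+3.7926i, 1.9499+2.8653i, 1.9499-2.8653i, -3.1344-3.7926i, -4.3155-0.3956i]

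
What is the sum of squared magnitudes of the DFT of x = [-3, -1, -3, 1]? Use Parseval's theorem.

Parseval: Σ|x[n]|² = (1/N)Σ|X[k]|², so Σ|X[k]|² = N·Σ|x[n]|² = 4·20.0000

Σ|X[k]|² = N·Σ|x[n]|² = 4·20.0000 = 80.0000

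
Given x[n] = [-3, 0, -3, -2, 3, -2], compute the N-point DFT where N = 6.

X[k] = Σ(n=0 to 5) x[n] · ω_6^(nk)
where ω_6 = e^(-2πi/6)

Computing each X[k]:
X[0] = -7
X[1] = -2.0000+3.4641i
X[2] = -4.0000-6.9282i
X[3] = 1
X[4] = -4.0000+6.9282i
X[5] = -2.0000-3.4641i

X = [-7, -2.0000+3.4641i, -4.0000-6.9282i, 1, -4.0000+6.9282i, -2.0000-3.4641i]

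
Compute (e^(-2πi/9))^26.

Since ω_9^9 = 1, powers reduce modulo 9.
26 mod 9 = 8
So ω_9^26 = ω_9^8 = e^(-2πi·8/9)

ω_9^26 = ω_9^8 = 0.7660+0.6428i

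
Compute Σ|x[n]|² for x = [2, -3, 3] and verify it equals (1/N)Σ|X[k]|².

Time domain:
Σ|x[n]|² = |2|² + |-3|² + |3|² = 22.0000

Frequency domain:
(1/3)Σ|X[k]|² = (1/3)(|2|² + |2.0000+5.1962i|² + |2.0000-5.1962i|²) = (1/3)·66.0000 = 22.0000

Both sides agree, confirming Parseval's theorem.

Σ|x[n]|² = (1/N)Σ|X[k]|² = 22.0000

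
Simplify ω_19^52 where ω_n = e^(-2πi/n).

Since ω_19^19 = 1, powers reduce modulo 19.
52 mod 19 = 14
So ω_19^52 = ω_19^14 = e^(-2πi·14/19)

ω_19^52 = ω_19^14 = -0.0826+0.9966i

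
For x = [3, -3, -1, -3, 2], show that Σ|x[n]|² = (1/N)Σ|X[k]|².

Time domain:
Σ|x[n]|² = |3|² + |-3|² + |-1|² + |-3|² + |2|² = 32.0000

Frequency domain:
(1/5)Σ|X[k]|² = (1/5)(|-2|² + |5.9271+3.5797i|² + |2.5729+4.8410i|² + |2.5729-4.8410i|² + |5.9271-3.5797i|²) = (1/5)·160.0000 = 32.0000

Both sides agree, confirming Parseval's theorem.

Σ|x[n]|² = (1/N)Σ|X[k]|² = 32.0000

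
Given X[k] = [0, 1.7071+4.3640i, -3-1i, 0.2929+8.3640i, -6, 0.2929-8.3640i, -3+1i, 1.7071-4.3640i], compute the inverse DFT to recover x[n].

x[n] = (1/8) Σ(k=0 to 7) X[k] · e^(2πikn/8)

Computing each x[n]:
x[0] = -1
x[1] = -1
x[2] = 1
x[3] = -2
x[4] = -2
x[5] = 3
x[6] = -1
x[7] = 3

x = [-1, -1, 1, -2, -2, 3, -1, 3]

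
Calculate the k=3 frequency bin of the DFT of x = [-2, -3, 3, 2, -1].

X[3] = Σ(n=0 to 4) x[n] · ω_5^(3n) where ω_5 = e^(-2πi/5)
= (-2)·ω_5^0 + (-3)·ω_5^3 + (3)·ω_5^6 + (2)·ω_5^9 + (-1)·ω_5^12

X[3] = 2.7812-2.1266i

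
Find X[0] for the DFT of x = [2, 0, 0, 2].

X[0] = Σ(n=0 to 3) x[n] · ω_4^0 = Σ x[n]
= (2) + (0) + (0) + (2)

X[0] = 4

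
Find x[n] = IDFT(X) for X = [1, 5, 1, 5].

x[n] = (1/4) Σ(k=0 to 3) X[k] · e^(2πikn/4)

Computing each x[n]:
x[0] = 3
x[1] = 0
x[2] = -2
x[3] = 0

x = [3, 0, -2, 0]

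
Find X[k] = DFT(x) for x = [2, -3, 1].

X[k] = Σ(n=0 to 2) x[n] · ω_3^(nk)
where ω_3 = e^(-2πi/3)

Computing each X[k]:
X[0] = 0
X[1] = 3.0000+3.4641i
X[2] = 3.0000-3.4641i

X = [0, 3.0000+3.4641i, 3.0000-3.4641i]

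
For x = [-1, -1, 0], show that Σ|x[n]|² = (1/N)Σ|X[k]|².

Time domain:
Σ|x[n]|² = |-1|² + |-1|² + |0|² = 2.0000

Frequency domain:
(1/3)Σ|X[k]|² = (1/3)(|-2|² + |-0.5000+0.8660i|² + |-0.5000-0.8660i|²) = (1/3)·6.0000 = 2.0000

Both sides agree, confirming Parseval's theorem.

Σ|x[n]|² = (1/N)Σ|X[k]|² = 2.0000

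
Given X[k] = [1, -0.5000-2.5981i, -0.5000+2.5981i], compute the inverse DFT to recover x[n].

x[n] = (1/3) Σ(k=0 to 2) X[k] · e^(2πikn/3)

Computing each x[n]:
x[0] = 0
x[1] = 2
x[2] = -1

x = [0, 2, -1]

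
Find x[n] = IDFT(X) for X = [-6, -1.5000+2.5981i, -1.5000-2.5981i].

x[n] = (1/3) Σ(k=0 to 2) X[k] · e^(2πikn/3)

Computing each x[n]:
x[0] = -3
x[1] = -3
x[2] = 0

x = [-3, -3, 0]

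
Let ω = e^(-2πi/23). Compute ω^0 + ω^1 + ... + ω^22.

Sum of all nth roots of unity equals 0 for n > 1 (geometric series with r ≠ 1).

0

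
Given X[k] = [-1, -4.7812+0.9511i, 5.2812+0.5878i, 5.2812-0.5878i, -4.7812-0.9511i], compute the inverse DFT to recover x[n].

x[n] = (1/5) Σ(k=0 to 4) X[k] · e^(2πikn/5)

Computing each x[n]:
x[0] = 0
x[1] = -3
x[2] = 2
x[3] = 2
x[4] = -2

x = [0, -3, 2, 2, -2]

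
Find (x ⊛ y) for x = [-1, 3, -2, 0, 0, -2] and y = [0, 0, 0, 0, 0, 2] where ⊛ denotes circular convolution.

(x ⊛ y)[n] = Σ(m=0 to 5) x[m] · y[(n-m) mod 6]

Computing each output sample:
(x ⊛ y)[0] = 6
(x ⊛ y)[1] = -4
(x ⊛ y)[2] = 0
(x ⊛ y)[3] = 0
(x ⊛ y)[4] = -4
(x ⊛ y)[5] = -2

x ⊛ y = [6, -4, 0, 0, -4, -2]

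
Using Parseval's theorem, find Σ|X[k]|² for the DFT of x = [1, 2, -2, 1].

Parseval: Σ|x[n]|² = (1/N)Σ|X[k]|², so Σ|X[k]|² = N·Σ|x[n]|² = 4·10.0000

Σ|X[k]|² = N·Σ|x[n]|² = 4·10.0000 = 40.0000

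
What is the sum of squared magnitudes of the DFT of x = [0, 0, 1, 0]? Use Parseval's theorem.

Parseval: Σ|x[n]|² = (1/N)Σ|X[k]|², so Σ|X[k]|² = N·Σ|x[n]|² = 4·1.0000

Σ|X[k]|² = N·Σ|x[n]|² = 4·1.0000 = 4.0000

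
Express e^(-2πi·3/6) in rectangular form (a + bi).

ω_6^3 = e^(-2πi·3/6)
= cos(-2π·3/6) + i·sin(-2π·3/6)
= cos(-6π/6) + i·sin(-6π/6)

ω_6^3 = cos(-6π/6) + i·sin(-6π/6) = -1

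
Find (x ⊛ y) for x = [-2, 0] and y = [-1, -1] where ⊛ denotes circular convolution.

(x ⊛ y)[n] = Σ(m=0 to 1) x[m] · y[(n-m) mod 2]

Computing each output sample:
(x ⊛ y)[0] = 2
(x ⊛ y)[1] = 2

x ⊛ y = [2, 2]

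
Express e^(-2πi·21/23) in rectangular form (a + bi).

ω_23^21 = e^(-2πi·21/23)
= cos(-2π·21/23) + i·sin(-2π·21/23)
= cos(-42π/23) + i·sin(-42π/23)

ω_23^21 = cos(-42π/23) + i·sin(-42π/23) = 0.8544+0.5196i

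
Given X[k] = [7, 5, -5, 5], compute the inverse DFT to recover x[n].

x[n] = (1/4) Σ(k=0 to 3) X[k] · e^(2πikn/4)

Computing each x[n]:
x[0] = 3
x[1] = 3
x[2] = -2
x[3] = 3

x = [3, 3, -2, 3]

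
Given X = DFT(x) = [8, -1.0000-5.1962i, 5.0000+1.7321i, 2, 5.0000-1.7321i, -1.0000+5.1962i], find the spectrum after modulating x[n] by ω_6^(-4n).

Modulation property: DFT(ω_6^(-4n)·x[n]) = X[(k-4) mod 6], so circularly shift X by 4 positions.

X[k-4] = [5.0000+1.7321i, 2, 5.0000-1.7321i, -1.0000+5.1962i, 8, -1.0000-5.1962i]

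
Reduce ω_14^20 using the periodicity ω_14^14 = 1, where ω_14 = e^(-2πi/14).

Since ω_14^14 = 1, powers reduce modulo 14.
20 mod 14 = 6
So ω_14^20 = ω_14^6 = e^(-2πi·6/14)

ω_14^20 = ω_14^6 = -0.9010-0.4339i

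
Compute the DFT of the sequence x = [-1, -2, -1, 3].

X[k] = Σ(n=0 to 3) x[n] · ω_4^(nk)
where ω_4 = e^(-2πi/4)

Computing each X[k]:
X[0] = -1
X[1] = 5i
X[2] = -3
X[3] = -5i

X = [-1, 5i, -3, -5i]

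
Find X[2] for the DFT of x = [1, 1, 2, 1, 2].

X[2] = Σ(n=0 to 4) x[n] · ω_5^(2n) where ω_5 = e^(-2πi/5)
= (1)·ω_5^0 + (1)·ω_5^2 + (2)·ω_5^4 + (1)·ω_5^6 + (2)·ω_5^8

X[2] = -0.5000+1.5388i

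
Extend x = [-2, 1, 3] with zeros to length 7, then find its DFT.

Original 3-point DFT: [2, -4.0000+1.7321i, -4.0000-1.7321i]
Zero-padded 7-point DFT provides frequency interpolation.

DFT_7([x, 0, ...]) = [2, -2.0441-3.7066i, -4.9254+0.3267i, -1.0305+1.9116i, -1.0305-1.9116i, -4.9254-0.3267i, -2.0441+3.7066i]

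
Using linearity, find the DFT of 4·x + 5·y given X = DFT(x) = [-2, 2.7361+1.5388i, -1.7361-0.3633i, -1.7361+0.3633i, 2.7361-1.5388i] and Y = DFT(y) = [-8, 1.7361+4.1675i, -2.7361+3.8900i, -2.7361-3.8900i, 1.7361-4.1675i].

By linearity: DFT(4x + 5y) = 4·DFT(x) + 5·DFT(y)
= 4·[-2, 2.7361+1.5388i, -1.7361-0.3633i, -1.7361+0.3633i, 2.7361-1.5388i] + 5·[-8, 1.7361+4.1675i, -2.7361+3.8900i, -2.7361-3.8900i, 1.7361-4.1675i]

Computing element-wise:
Z[0] = 4·(-2) + 5·(-8) = -48
Z[1] = 4·(2.7361+1.5388i) + 5·(1.7361+4.1675i) = 19.6249+26.9927i
Z[2] = 4·(-1.7361-0.3633i) + 5·(-2.7361+3.8900i) = -20.6249+17.9968i
Z[3] = 4·(-1.7361+0.3633i) + 5·(-2.7361-3.8900i) = -20.6249-17.9968i
Z[4] = 4·(2.7361-1.5388i) + 5·(1.7361-4.1675i) = 19.6249-26.9927i

DFT(4x + 5y) = 4·X + 5·Y = [-48, 19.6249+26.9927i, -20.6249+17.9968i, -20.6249-17.9968i, 19.6249-26.9927i]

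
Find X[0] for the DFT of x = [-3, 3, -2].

X[0] = Σ(n=0 to 2) x[n] · ω_3^0 = Σ x[n]
= (-3) + (3) + (-2)

X[0] = -2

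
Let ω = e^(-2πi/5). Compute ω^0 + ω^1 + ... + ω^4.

Sum of all nth roots of unity equals 0 for n > 1 (geometric series with r ≠ 1).

0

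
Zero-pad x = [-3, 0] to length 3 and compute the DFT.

Original 2-point DFT: [-3, -3]
Zero-padded 3-point DFT provides frequency interpolation.

DFT_3([x, 0, ...]) = [-3, -3, -3]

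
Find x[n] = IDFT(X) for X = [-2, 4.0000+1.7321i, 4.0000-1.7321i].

x[n] = (1/3) Σ(k=0 to 2) X[k] · e^(2πikn/3)

Computing each x[n]:
x[0] = 2
x[1] = -3
x[2] = -1

x = [2, -3, -1]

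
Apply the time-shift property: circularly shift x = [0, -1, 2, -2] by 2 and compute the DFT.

Time shift by 2: X_shifted[k] = ω_4^(2k) · X[k]
Shifted x = [2, -2, 0, -1]

DFT(x[n-2]) = [-1, 2+1i, 5, 2-1i]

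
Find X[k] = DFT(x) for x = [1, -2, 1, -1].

X[k] = Σ(n=0 to 3) x[n] · ω_4^(nk)
where ω_4 = e^(-2πi/4)

Computing each X[k]:
X[0] = -1
X[1] = 1i
X[2] = 5
X[3] = -1i

X = [-1, 1i, 5, -1i]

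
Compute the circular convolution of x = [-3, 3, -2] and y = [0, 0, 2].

(x ⊛ y)[n] = Σ(m=0 to 2) x[m] · y[(n-m) mod 3]

Computing each output sample:
(x ⊛ y)[0] = 6
(x ⊛ y)[1] = -4
(x ⊛ y)[2] = -6

x ⊛ y = [6, -4, -6]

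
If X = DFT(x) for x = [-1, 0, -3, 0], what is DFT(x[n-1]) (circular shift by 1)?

Time shift by 1: X_shifted[k] = ω_4^(1k) · X[k]
Shifted x = [0, -1, 0, -3]

DFT(x[n-1]) = [-4, -2i, 4, 2i]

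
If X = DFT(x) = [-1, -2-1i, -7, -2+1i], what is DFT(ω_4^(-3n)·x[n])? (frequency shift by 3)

Modulation property: DFT(ω_4^(-3n)·x[n]) = X[(k-3) mod 4], so circularly shift X by 3 positions.

X[k-3] = [-2-1i, -7, -2+1i, -1]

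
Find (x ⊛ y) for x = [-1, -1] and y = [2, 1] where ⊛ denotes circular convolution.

(x ⊛ y)[n] = Σ(m=0 to 1) x[m] · y[(n-m) mod 2]

Computing each output sample:
(x ⊛ y)[0] = -3
(x ⊛ y)[1] = -3

x ⊛ y = [-3, -3]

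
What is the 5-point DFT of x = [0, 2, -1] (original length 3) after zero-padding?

Original 3-point DFT: [1, -0.5000-2.5981i, -0.5000+2.5981i]
Zero-padded 5-point DFT provides frequency interpolation.

DFT_5([x, 0, ...]) = [1, 1.4271-1.3143i, -1.9271-2.1266i, -1.9271+2.1266i, 1.4271+1.3143i]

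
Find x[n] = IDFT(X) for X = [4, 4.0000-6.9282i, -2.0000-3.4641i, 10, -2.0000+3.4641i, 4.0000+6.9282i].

x[n] = (1/6) Σ(k=0 to 5) X[k] · e^(2πikn/6)

Computing each x[n]:
x[0] = 3
x[1] = 3
x[2] = 3
x[3] = -3
x[4] = 1
x[5] = -3

x = [3, 3, 3, -3, 1, -3]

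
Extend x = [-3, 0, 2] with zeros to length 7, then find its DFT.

Original 3-point DFT: [-1, -4.0000+1.7321i, -4.0000-1.7321i]
Zero-padded 7-point DFT provides frequency interpolation.

DFT_7([x, 0, ...]) = [-1, -3.4450-1.9499i, -4.8019+0.8678i, -1.7530+1.5637i, -1.7530-1.5637i, -4.8019-0.8678i, -3.4450+1.9499i]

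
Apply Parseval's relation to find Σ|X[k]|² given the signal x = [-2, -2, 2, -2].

Parseval: Σ|x[n]|² = (1/N)Σ|X[k]|², so Σ|X[k]|² = N·Σ|x[n]|² = 4·16.0000

Σ|X[k]|² = N·Σ|x[n]|² = 4·16.0000 = 64.0000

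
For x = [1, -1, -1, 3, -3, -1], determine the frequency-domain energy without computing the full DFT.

Parseval: Σ|x[n]|² = (1/N)Σ|X[k]|², so Σ|X[k]|² = N·Σ|x[n]|² = 6·22.0000

Σ|X[k]|² = N·Σ|x[n]|² = 6·22.0000 = 132.0000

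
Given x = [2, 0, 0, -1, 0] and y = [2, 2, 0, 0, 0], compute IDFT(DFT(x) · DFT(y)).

(x ⊛ y)[n] = Σ(m=0 to 4) x[m] · y[(n-m) mod 5]

Computing each output sample:
(x ⊛ y)[0] = 4
(x ⊛ y)[1] = 4
(x ⊛ y)[2] = 0
(x ⊛ y)[3] = -2
(x ⊛ y)[4] = -2

x ⊛ y = [4, 4, 0, -2, -2]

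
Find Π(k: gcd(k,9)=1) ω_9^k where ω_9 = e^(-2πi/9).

The primitive 9th roots of unity are ω_9^k for k coprime to 9: k ∈ {1, 2, 4, 5, 7, 8}
Their product equals the constant term of the cyclotomic polynomial Φ_9(x) up to sign.
For n ≥ 3, the product of all primitive nth roots of unity is 1. (For n=1 it is 1; for n=2 it is -1.)

1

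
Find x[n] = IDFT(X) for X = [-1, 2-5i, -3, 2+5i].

x[n] = (1/4) Σ(k=0 to 3) X[k] · e^(2πikn/4)

Computing each x[n]:
x[0] = 0
x[1] = 3
x[2] = -2
x[3] = -2

x = [0, 3, -2, -2]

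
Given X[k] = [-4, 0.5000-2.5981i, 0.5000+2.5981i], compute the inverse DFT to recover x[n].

x[n] = (1/3) Σ(k=0 to 2) X[k] · e^(2πikn/3)

Computing each x[n]:
x[0] = -1
x[1] = 0
x[2] = -3

x = [-1, 0, -3]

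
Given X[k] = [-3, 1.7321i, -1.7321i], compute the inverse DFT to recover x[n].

x[n] = (1/3) Σ(k=0 to 2) X[k] · e^(2πikn/3)

Computing each x[n]:
x[0] = -1
x[1] = -2
x[2] = 0

x = [-1, -2, 0]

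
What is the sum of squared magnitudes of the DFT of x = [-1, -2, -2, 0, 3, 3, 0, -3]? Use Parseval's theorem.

Parseval: Σ|x[n]|² = (1/N)Σ|X[k]|², so Σ|X[k]|² = N·Σ|x[n]|² = 8·36.0000

Σ|X[k]|² = N·Σ|x[n]|² = 8·36.0000 = 288.0000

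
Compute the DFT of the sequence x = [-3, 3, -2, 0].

X[k] = Σ(n=0 to 3) x[n] · ω_4^(nk)
where ω_4 = e^(-2πi/4)

Computing each X[k]:
X[0] = -2
X[1] = -1-3i
X[2] = -8
X[3] = -1+3i

X = [-2, -1-3i, -8, -1+3i]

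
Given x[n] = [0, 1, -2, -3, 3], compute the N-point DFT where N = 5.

X[k] = Σ(n=0 to 4) x[n] · ω_5^(nk)
where ω_5 = e^(-2πi/5)

Computing each X[k]:
X[0] = -1
X[1] = 5.2812+1.3143i
X[2] = -4.7812+2.1266i
X[3] = -4.7812-2.1266i
X[4] = 5.2812-1.3143i

X = [-1, 5.2812+1.3143i, -4.7812+2.1266i, -4.7812-2.1266i, 5.2812-1.3143i]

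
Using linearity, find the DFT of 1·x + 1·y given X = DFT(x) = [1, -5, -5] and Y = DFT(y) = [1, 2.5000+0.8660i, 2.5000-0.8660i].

By linearity: DFT(1x + 1y) = 1·DFT(x) + 1·DFT(y)
= 1·[1, -5, -5] + 1·[1, 2.5000+0.8660i, 2.5000-0.8660i]

Computing element-wise:
Z[0] = 1·(1) + 1·(1) = 2
Z[1] = 1·(-5) + 1·(2.5000+0.8660i) = -2.5000+0.8660i
Z[2] = 1·(-5) + 1·(2.5000-0.8660i) = -2.5000-0.8660i

DFT(1x + 1y) = 1·X + 1·Y = [2, -2.5000+0.8660i, -2.5000-0.8660i]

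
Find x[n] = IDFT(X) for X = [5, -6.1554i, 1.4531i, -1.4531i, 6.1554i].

x[n] = (1/5) Σ(k=0 to 4) X[k] · e^(2πikn/5)

Computing each x[n]:
x[0] = 1
x[1] = 3
x[2] = 3
x[3] = -1
x[4] = -1

x = [1, 3, 3, -1, -1]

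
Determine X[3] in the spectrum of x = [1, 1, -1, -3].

X[3] = Σ(n=0 to 3) x[n] · ω_4^(3n) where ω_4 = e^(-2πi/4)
= (1)·ω_4^0 + (1)·ω_4^3 + (-1)·ω_4^6 + (-3)·ω_4^9

X[3] = 2+4i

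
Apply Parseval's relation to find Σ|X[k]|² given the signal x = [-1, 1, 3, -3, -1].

Parseval: Σ|x[n]|² = (1/N)Σ|X[k]|², so Σ|X[k]|² = N·Σ|x[n]|² = 5·21.0000

Σ|X[k]|² = N·Σ|x[n]|² = 5·21.0000 = 105.0000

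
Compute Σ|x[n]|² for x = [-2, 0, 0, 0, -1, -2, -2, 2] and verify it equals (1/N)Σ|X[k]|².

Time domain:
Σ|x[n]|² = |-2|² + |0|² + |0|² + |0|² + |-1|² + |-2|² + |-2|² + |2|² = 17.0000

Frequency domain:
(1/8)Σ|X[k]|² = (1/8)(|-5|² + |1.8284-2.0000i|² + |-1+4i|² + |-3.8284+2.0000i|² + |-5|² + |-3.8284-2.0000i|² + |-1-4i|² + |1.8284+2.0000i|²) = (1/8)·136.0000 = 17.0000

Both sides agree, confirming Parseval's theorem.

Σ|x[n]|² = (1/N)Σ|X[k]|² = 17.0000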